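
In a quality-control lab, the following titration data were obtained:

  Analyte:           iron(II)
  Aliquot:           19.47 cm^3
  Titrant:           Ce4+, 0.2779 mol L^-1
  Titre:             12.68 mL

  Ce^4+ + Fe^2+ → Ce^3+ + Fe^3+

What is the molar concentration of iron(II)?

0.1810 mol/L

n(Ce4+) = 0.01268 L × 0.2779 mol/L = 3.524 × 10^-3 mol
n(Fe2+) = 3.524 × 10^-3 mol (1:1 mole ratio)
[Fe2+] = 3.524 × 10^-3 mol / 0.01947 L = 0.1810 mol/L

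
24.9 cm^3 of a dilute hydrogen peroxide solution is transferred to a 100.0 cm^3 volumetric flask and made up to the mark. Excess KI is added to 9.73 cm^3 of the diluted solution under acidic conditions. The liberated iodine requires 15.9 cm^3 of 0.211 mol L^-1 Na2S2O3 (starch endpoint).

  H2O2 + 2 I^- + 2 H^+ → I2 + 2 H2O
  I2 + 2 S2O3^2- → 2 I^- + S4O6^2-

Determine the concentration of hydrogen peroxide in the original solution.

0.692 mol/L

n(S2O3^2-) = 0.0159 × 0.211 = 3.35 × 10^-3 mol
n(I2) = n(S2O3^2-)/2 = 1.68 × 10^-3 mol
n(H2O2) in the aliquot = 1.68 × 10^-3 mol (1:1 ratio)
[H2O2]_dilute = 1.68 × 10^-3 / 0.00973 = 0.172 mol/L
[H2O2]_original = 0.172 × 100.0/24.9 = 0.692 mol/L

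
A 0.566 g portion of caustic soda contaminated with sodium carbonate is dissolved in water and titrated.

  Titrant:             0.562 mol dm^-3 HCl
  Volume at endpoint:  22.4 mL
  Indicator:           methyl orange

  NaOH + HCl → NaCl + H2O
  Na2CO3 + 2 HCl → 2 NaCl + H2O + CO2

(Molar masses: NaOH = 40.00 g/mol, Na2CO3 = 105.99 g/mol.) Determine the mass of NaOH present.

n(HCl) = 0.0224 × 0.562 = 0.0126 mol
Let x = n(NaOH), y = n(Na2CO3).
Titrant: 1x + 2y = 0.0126;  mass: 40.00x + 105.99y = 0.566
Solving, x = 7.78 × 10^-3 mol, y = 2.40 × 10^-3 mol
mass of NaOH = 7.78 × 10^-3 × 40.00 = 0.311 g

0.311 g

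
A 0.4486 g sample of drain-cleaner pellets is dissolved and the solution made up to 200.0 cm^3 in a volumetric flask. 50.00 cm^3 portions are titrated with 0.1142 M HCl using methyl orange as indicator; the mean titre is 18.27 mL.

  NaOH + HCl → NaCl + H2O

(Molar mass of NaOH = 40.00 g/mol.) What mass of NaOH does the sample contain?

0.3338 g

n(HCl) per titration = 0.01827 × 0.1142 = 2.086 × 10^-3 mol
n(NaOH) in each aliquot = 2.086 × 10^-3 mol (1:1 ratio)
n(NaOH) in the whole flask = 2.086 × 10^-3 × 200.0/50.00 = 8.346 × 10^-3 mol
mass of NaOH = 8.346 × 10^-3 × 40.00 = 0.3338 g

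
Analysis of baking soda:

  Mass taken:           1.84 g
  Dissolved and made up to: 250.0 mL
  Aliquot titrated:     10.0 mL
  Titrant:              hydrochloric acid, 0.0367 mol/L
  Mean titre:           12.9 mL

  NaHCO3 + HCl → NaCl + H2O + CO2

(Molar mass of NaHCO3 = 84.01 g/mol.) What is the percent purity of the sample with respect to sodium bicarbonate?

n(HCl) per titration = 0.0129 × 0.0367 = 4.73 × 10^-4 mol
n(NaHCO3) in each aliquot = 4.73 × 10^-4 mol (1:1 ratio)
n(NaHCO3) in the whole flask = 4.73 × 10^-4 × 250.0/10.0 = 0.0118 mol
mass of NaHCO3 = 0.0118 × 84.01 = 0.994 g
% NaHCO3 = 0.994 / 1.84 × 100 = 54.0 %

54.0 %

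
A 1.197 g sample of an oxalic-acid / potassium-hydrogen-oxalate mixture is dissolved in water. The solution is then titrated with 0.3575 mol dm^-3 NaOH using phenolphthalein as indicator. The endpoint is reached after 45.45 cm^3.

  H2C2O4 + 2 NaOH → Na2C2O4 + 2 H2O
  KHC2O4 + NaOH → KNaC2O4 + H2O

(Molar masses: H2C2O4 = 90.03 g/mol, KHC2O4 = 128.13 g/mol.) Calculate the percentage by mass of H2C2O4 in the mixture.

40.04 %

n(NaOH) = 0.04545 × 0.3575 = 0.01625 mol
Let x = n(H2C2O4), y = n(KHC2O4).
Titrant: 2x + 1y = 0.01625;  mass: 90.03x + 128.13y = 1.197
Solving, x = 5.323 × 10^-3 mol, y = 5.602 × 10^-3 mol
mass of H2C2O4 = 5.323 × 10^-3 × 90.03 = 0.4793 g
% H2C2O4 = 0.4793 / 1.197 × 100 = 40.04 %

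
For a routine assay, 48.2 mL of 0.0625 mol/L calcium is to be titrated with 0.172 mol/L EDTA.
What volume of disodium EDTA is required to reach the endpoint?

17.5 mL

Ca^2+ + EDTA^4- → [Ca(EDTA)]^2-
n(Ca2+) = 0.0482 L × 0.0625 mol/L = 3.01 × 10^-3 mol
n(EDTA) = 3.01 × 10^-3 mol (1:1 stoichiometry)
V(EDTA) = 3.01 × 10^-3 mol / 0.172 mol/L = 0.0175 L = 17.5 mL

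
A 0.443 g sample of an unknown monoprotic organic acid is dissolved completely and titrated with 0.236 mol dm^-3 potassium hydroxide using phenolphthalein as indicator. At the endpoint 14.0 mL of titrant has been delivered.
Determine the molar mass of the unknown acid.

n(KOH) = 0.0140 L × 0.236 mol/L = 3.30 × 10^-3 mol
n(HA) = 3.30 × 10^-3 mol (1:1 ratio)
M = m / n = 0.443 g / 3.30 × 10^-3 mol = 134 g/mol

134 g/mol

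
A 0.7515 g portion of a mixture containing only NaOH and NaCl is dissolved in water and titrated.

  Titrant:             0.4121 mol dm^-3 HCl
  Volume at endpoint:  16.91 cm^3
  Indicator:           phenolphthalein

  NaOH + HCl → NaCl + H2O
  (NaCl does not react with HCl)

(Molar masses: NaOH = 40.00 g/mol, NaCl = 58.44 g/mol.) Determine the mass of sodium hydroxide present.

n(HCl) = 0.01691 × 0.4121 = 6.969 × 10^-3 mol
Let x = n(NaOH), y = n(NaCl).
Titrant: 1x = 6.969 × 10^-3;  mass: 40.00x + 58.44y = 0.7515
Solving, x = 6.969 × 10^-3 mol, y = 8.090 × 10^-3 mol
mass of NaOH = 6.969 × 10^-3 × 40.00 = 0.2787 g

0.2787 g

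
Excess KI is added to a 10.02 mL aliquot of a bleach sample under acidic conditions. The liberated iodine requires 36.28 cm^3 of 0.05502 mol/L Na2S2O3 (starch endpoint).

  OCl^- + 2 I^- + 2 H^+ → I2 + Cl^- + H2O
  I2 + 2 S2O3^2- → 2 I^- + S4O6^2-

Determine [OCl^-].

n(S2O3^2-) = 0.03628 × 0.05502 = 1.996 × 10^-3 mol
n(I2) = n(S2O3^2-)/2 = 9.981 × 10^-4 mol
n(OCl^-) in the aliquot = 9.981 × 10^-4 mol (1:1 ratio)
[OCl^-] = 9.981 × 10^-4 / 0.01002 = 0.09961 mol/L

0.09961 mol/L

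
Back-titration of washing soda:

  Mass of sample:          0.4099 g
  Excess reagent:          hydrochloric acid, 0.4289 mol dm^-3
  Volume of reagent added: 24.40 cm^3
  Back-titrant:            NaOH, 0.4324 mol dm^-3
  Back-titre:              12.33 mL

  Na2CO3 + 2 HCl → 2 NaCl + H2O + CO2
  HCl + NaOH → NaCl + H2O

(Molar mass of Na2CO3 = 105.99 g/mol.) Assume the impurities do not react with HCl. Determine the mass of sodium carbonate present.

0.2721 g

n(HCl) added = 0.02440 × 0.4289 = 0.01047 mol
n(NaOH) used in back-titration = 0.01233 × 0.4324 = 5.331 × 10^-3 mol
n(HCl) left over = 5.331 × 10^-3 mol (1:1 ratio)
n(HCl) consumed by analyte = 0.01047 − 5.331 × 10^-3 = 5.134 × 10^-3 mol
From the 1:2 ratio, n(Na2CO3) = 1/2 × 5.134 × 10^-3 = 2.567 × 10^-3 mol
mass of Na2CO3 = 2.567 × 10^-3 × 105.99 = 0.2721 g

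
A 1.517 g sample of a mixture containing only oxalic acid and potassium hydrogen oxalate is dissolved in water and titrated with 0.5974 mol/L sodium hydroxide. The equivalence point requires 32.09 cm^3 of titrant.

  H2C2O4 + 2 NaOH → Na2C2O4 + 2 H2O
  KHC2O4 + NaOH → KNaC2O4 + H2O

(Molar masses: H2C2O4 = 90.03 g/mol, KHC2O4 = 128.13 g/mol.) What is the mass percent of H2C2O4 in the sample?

n(NaOH) = 0.03209 × 0.5974 = 0.01917 mol
Let x = n(H2C2O4), y = n(KHC2O4).
Titrant: 2x + 1y = 0.01917;  mass: 90.03x + 128.13y = 1.517
Solving, x = 5.651 × 10^-3 mol, y = 7.869 × 10^-3 mol
mass of H2C2O4 = 5.651 × 10^-3 × 90.03 = 0.5087 g
% H2C2O4 = 0.5087 / 1.517 × 100 = 33.54 %

33.54 %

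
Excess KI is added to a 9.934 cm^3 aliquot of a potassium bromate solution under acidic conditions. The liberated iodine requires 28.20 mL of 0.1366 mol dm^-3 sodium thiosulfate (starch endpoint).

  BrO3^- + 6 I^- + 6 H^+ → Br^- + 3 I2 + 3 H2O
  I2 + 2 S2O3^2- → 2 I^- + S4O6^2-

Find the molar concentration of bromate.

n(S2O3^2-) = 0.02820 × 0.1366 = 3.852 × 10^-3 mol
n(I2) = n(S2O3^2-)/2 = 1.926 × 10^-3 mol
From the 1:3 ratio, n(BrO3^-) in the aliquot = 1/3 × 1.926 × 10^-3 = 6.420 × 10^-4 mol
[BrO3^-] = 6.420 × 10^-4 / 0.009934 = 0.06463 mol/L

0.06463 mol/L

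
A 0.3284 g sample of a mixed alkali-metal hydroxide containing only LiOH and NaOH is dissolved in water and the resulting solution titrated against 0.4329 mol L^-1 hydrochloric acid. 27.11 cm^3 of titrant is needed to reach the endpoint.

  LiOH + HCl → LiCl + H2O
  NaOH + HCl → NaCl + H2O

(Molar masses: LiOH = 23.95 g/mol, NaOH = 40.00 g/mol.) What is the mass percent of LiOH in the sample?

n(HCl) = 0.02711 × 0.4329 = 0.01174 mol
Let x = n(LiOH), y = n(NaOH).
Titrant: 1x + 1y = 0.01174;  mass: 23.95x + 40.00y = 0.3284
Solving, x = 8.787 × 10^-3 mol, y = 2.949 × 10^-3 mol
mass of LiOH = 8.787 × 10^-3 × 23.95 = 0.2105 g
% LiOH = 0.2105 / 0.3284 × 100 = 64.09 %

64.09 %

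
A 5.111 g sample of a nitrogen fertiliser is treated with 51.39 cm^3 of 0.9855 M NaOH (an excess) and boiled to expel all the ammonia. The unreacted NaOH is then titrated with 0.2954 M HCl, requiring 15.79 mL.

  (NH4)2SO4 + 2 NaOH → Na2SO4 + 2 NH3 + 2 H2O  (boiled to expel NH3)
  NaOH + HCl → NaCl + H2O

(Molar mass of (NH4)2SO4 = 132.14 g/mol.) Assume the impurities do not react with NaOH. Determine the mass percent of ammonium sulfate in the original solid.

59.44 %

n(NaOH) added = 0.05139 × 0.9855 = 0.05064 mol
n(HCl) used in back-titration = 0.01579 × 0.2954 = 4.664 × 10^-3 mol
n(NaOH) left over = 4.664 × 10^-3 mol (1:1 ratio)
n(NaOH) consumed by analyte = 0.05064 − 4.664 × 10^-3 = 0.04598 mol
From the 1:2 ratio, n((NH4)2SO4) = 1/2 × 0.04598 = 0.02299 mol
mass of (NH4)2SO4 = 0.02299 × 132.14 = 3.038 g
% (NH4)2SO4 = 3.038 / 5.111 × 100 = 59.44 %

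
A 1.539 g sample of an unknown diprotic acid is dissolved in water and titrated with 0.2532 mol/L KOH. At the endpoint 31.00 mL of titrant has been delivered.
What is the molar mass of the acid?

392.1 g/mol

n(KOH) = 0.03100 L × 0.2532 mol/L = 7.849 × 10^-3 mol
From the 1:2 ratio, n(H2A) = 1/2 × 7.849 × 10^-3 = 3.925 × 10^-3 mol
M = m / n = 1.539 g / 3.925 × 10^-3 mol = 392.1 g/mol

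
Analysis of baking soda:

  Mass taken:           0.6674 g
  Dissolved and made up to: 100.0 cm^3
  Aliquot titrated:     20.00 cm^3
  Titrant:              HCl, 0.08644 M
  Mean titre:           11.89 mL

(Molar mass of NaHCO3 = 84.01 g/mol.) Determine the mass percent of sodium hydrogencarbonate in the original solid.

64.69 %

NaHCO3 + HCl → NaCl + H2O + CO2
n(HCl) per titration = 0.01189 × 0.08644 = 1.028 × 10^-3 mol
n(NaHCO3) in each aliquot = 1.028 × 10^-3 mol (1:1 ratio)
n(NaHCO3) in the whole flask = 1.028 × 10^-3 × 100.0/20.00 = 5.139 × 10^-3 mol
mass of NaHCO3 = 5.139 × 10^-3 × 84.01 = 0.4317 g
% NaHCO3 = 0.4317 / 0.6674 × 100 = 64.69 %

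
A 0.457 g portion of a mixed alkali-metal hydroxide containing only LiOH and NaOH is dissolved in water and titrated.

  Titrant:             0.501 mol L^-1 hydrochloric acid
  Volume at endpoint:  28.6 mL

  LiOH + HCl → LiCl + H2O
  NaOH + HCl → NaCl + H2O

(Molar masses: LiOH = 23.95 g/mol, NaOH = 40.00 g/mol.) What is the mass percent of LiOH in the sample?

n(HCl) = 0.0286 × 0.501 = 0.0143 mol
Let x = n(LiOH), y = n(NaOH).
Titrant: 1x + 1y = 0.0143;  mass: 23.95x + 40.00y = 0.457
Solving, x = 7.24 × 10^-3 mol, y = 7.09 × 10^-3 mol
mass of LiOH = 7.24 × 10^-3 × 23.95 = 0.173 g
% LiOH = 0.173 / 0.457 × 100 = 37.9 %

37.9 %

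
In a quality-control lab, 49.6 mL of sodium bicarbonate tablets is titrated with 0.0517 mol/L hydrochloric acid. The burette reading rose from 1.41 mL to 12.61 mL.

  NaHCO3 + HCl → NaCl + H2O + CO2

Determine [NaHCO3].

n(HCl) = 0.0112 L × 0.0517 mol/L = 5.79 × 10^-4 mol
n(NaHCO3) = 5.79 × 10^-4 mol (1:1 mole ratio)
[NaHCO3] = 5.79 × 10^-4 mol / 0.0496 L = 0.0117 mol/L

0.0117 mol/L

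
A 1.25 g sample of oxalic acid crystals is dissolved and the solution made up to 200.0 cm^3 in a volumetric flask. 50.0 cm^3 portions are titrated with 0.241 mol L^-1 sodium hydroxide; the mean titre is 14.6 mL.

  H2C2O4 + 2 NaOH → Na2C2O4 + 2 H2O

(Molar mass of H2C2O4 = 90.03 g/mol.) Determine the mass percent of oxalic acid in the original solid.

n(NaOH) per titration = 0.0146 × 0.241 = 3.52 × 10^-3 mol
From the 1:2 ratio, n(H2C2O4) in each aliquot = 1/2 × 3.52 × 10^-3 = 1.76 × 10^-3 mol
n(H2C2O4) in the whole flask = 1.76 × 10^-3 × 200.0/50.0 = 7.04 × 10^-3 mol
mass of H2C2O4 = 7.04 × 10^-3 × 90.03 = 0.634 g
% H2C2O4 = 0.634 / 1.25 × 100 = 50.7 %

50.7 %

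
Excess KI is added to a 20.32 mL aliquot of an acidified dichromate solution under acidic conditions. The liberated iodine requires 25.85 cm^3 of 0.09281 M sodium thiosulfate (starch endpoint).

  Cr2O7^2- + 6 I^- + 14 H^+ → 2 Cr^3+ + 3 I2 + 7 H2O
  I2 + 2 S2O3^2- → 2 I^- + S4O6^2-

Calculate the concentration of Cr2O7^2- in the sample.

0.01968 M

n(S2O3^2-) = 0.02585 × 0.09281 = 2.399 × 10^-3 mol
n(I2) = n(S2O3^2-)/2 = 1.200 × 10^-3 mol
From the 1:3 ratio, n(Cr2O7^2-) in the aliquot = 1/3 × 1.200 × 10^-3 = 3.999 × 10^-4 mol
[Cr2O7^2-] = 3.999 × 10^-4 / 0.02032 = 0.01968 mol/L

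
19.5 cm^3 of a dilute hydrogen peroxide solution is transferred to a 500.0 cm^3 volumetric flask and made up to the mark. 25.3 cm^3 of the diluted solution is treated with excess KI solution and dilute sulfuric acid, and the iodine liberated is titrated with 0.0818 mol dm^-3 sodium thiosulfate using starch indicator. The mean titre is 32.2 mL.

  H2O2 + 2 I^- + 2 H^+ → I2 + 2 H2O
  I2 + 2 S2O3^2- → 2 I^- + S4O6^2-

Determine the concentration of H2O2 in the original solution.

n(S2O3^2-) = 0.0322 × 0.0818 = 2.63 × 10^-3 mol
n(I2) = n(S2O3^2-)/2 = 1.32 × 10^-3 mol
n(H2O2) in the aliquot = 1.32 × 10^-3 mol (1:1 ratio)
[H2O2]_dilute = 1.32 × 10^-3 / 0.0253 = 0.0521 mol/L
[H2O2]_original = 0.0521 × 500.0/19.5 = 1.33 mol/L

1.33 mol/L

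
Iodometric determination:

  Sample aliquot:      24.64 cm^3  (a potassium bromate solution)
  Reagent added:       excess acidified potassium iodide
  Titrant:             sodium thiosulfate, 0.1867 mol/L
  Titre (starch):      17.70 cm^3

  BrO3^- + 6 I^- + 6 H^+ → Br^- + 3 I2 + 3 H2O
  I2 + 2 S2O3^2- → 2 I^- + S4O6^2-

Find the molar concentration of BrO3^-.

0.02235 mol/L

n(S2O3^2-) = 0.01770 × 0.1867 = 3.305 × 10^-3 mol
n(I2) = n(S2O3^2-)/2 = 1.652 × 10^-3 mol
From the 1:3 ratio, n(BrO3^-) in the aliquot = 1/3 × 1.652 × 10^-3 = 5.508 × 10^-4 mol
[BrO3^-] = 5.508 × 10^-4 / 0.02464 = 0.02235 mol/L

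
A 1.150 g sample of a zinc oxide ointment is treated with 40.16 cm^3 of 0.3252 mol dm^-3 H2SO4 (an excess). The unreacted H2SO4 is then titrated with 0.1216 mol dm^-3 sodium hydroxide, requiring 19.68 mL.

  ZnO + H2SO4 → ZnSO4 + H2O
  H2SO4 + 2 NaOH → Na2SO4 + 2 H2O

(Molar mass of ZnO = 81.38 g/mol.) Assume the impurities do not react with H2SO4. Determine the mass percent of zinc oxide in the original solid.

n(H2SO4) added = 0.04016 × 0.3252 = 0.01306 mol
n(NaOH) used in back-titration = 0.01968 × 0.1216 = 2.393 × 10^-3 mol
From the 1:2 ratio, n(H2SO4) left over = 1/2 × 2.393 × 10^-3 = 1.197 × 10^-3 mol
n(H2SO4) consumed by analyte = 0.01306 − 1.197 × 10^-3 = 0.01186 mol
n(ZnO) = 0.01186 mol (1:1 ratio)
mass of ZnO = 0.01186 × 81.38 = 0.9655 g
% ZnO = 0.9655 / 1.150 × 100 = 83.95 %

83.95 %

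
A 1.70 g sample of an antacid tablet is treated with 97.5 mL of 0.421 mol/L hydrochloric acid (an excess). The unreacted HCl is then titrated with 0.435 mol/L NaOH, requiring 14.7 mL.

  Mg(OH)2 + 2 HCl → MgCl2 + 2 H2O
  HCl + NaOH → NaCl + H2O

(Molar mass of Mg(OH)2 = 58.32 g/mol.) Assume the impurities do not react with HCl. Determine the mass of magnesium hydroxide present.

1.01 g

n(HCl) added = 0.0975 × 0.421 = 0.0410 mol
n(NaOH) used in back-titration = 0.0147 × 0.435 = 6.39 × 10^-3 mol
n(HCl) left over = 6.39 × 10^-3 mol (1:1 ratio)
n(HCl) consumed by analyte = 0.0410 − 6.39 × 10^-3 = 0.0347 mol
From the 1:2 ratio, n(Mg(OH)2) = 1/2 × 0.0347 = 0.0173 mol
mass of Mg(OH)2 = 0.0173 × 58.32 = 1.01 g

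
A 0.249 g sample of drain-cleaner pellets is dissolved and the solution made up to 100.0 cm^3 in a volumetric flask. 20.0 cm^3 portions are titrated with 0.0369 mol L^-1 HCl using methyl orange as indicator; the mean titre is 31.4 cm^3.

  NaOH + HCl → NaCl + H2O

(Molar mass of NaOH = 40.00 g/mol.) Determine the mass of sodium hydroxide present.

0.232 g

n(HCl) per titration = 0.0314 × 0.0369 = 1.16 × 10^-3 mol
n(NaOH) in each aliquot = 1.16 × 10^-3 mol (1:1 ratio)
n(NaOH) in the whole flask = 1.16 × 10^-3 × 100.0/20.0 = 5.79 × 10^-3 mol
mass of NaOH = 5.79 × 10^-3 × 40.00 = 0.232 g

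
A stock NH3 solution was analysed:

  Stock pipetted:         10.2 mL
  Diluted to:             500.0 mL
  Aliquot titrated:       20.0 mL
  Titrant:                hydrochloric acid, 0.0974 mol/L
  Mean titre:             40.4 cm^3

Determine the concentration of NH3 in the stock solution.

NH3 + HCl → NH4Cl
n(HCl) = 0.0404 × 0.0974 = 3.93 × 10^-3 mol
n(NH3) in the aliquot = 3.93 × 10^-3 mol (1:1 ratio)
[NH3]_dilute = 3.93 × 10^-3 / 0.0200 = 0.197 mol/L
Dilution factor = 500.0 / 10.2 = 49.02
[NH3]_stock = 0.197 × 49.02 = 9.64 mol/L

9.64 mol/L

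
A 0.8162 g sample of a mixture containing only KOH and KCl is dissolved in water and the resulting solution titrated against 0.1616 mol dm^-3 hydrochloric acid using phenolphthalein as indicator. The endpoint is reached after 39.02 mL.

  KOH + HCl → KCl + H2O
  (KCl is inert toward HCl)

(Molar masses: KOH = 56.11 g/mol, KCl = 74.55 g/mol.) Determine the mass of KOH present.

0.3538 g

n(HCl) = 0.03902 × 0.1616 = 6.306 × 10^-3 mol
Let x = n(KOH), y = n(KCl).
Titrant: 1x = 6.306 × 10^-3;  mass: 56.11x + 74.55y = 0.8162
Solving, x = 6.306 × 10^-3 mol, y = 6.202 × 10^-3 mol
mass of KOH = 6.306 × 10^-3 × 56.11 = 0.3538 g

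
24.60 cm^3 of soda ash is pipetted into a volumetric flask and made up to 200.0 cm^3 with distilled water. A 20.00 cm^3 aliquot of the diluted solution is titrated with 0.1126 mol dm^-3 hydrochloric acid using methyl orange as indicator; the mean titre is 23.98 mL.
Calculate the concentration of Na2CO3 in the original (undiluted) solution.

0.5488 mol/L

Na2CO3 + 2 HCl → 2 NaCl + H2O + CO2
n(HCl) = 0.02398 × 0.1126 = 2.700 × 10^-3 mol
From the 1:2 ratio, n(Na2CO3) in the aliquot = 1/2 × 2.700 × 10^-3 = 1.350 × 10^-3 mol
[Na2CO3]_dilute = 1.350 × 10^-3 / 0.02000 = 0.06750 mol/L
Dilution factor = 200.0 / 24.60 = 8.130
[Na2CO3]_stock = 0.06750 × 8.130 = 0.5488 mol/L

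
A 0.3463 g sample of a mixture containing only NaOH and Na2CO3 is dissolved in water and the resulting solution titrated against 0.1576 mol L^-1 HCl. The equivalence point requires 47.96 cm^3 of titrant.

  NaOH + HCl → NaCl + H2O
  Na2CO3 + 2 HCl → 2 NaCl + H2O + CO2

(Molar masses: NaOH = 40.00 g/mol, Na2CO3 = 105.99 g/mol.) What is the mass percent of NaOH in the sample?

48.23 %

n(HCl) = 0.04796 × 0.1576 = 7.558 × 10^-3 mol
Let x = n(NaOH), y = n(Na2CO3).
Titrant: 1x + 2y = 7.558 × 10^-3;  mass: 40.00x + 105.99y = 0.3463
Solving, x = 4.176 × 10^-3 mol, y = 1.691 × 10^-3 mol
mass of NaOH = 4.176 × 10^-3 × 40.00 = 0.1670 g
% NaOH = 0.1670 / 0.3463 × 100 = 48.23 %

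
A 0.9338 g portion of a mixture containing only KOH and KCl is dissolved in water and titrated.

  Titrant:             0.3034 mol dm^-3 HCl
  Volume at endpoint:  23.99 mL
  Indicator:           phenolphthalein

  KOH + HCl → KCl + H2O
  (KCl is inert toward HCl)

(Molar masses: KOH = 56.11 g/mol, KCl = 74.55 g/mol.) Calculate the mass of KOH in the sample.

n(HCl) = 0.02399 × 0.3034 = 7.279 × 10^-3 mol
Let x = n(KOH), y = n(KCl).
Titrant: 1x = 7.279 × 10^-3;  mass: 56.11x + 74.55y = 0.9338
Solving, x = 7.279 × 10^-3 mol, y = 7.048 × 10^-3 mol
mass of KOH = 7.279 × 10^-3 × 56.11 = 0.4084 g

0.4084 g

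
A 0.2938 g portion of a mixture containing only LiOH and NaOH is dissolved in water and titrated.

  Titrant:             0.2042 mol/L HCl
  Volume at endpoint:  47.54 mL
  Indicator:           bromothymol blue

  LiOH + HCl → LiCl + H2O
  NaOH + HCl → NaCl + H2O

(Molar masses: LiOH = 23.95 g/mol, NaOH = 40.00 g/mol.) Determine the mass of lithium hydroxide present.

0.1410 g

n(HCl) = 0.04754 × 0.2042 = 9.708 × 10^-3 mol
Let x = n(LiOH), y = n(NaOH).
Titrant: 1x + 1y = 9.708 × 10^-3;  mass: 23.95x + 40.00y = 0.2938
Solving, x = 5.888 × 10^-3 mol, y = 3.819 × 10^-3 mol
mass of LiOH = 5.888 × 10^-3 × 23.95 = 0.1410 g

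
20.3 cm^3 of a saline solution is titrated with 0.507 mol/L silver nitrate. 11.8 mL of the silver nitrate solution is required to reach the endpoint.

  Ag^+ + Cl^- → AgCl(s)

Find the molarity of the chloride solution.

n(AgNO3) = 0.0118 L × 0.507 mol/L = 5.98 × 10^-3 mol
n(Cl-) = 5.98 × 10^-3 mol (1:1 mole ratio)
[Cl-] = 5.98 × 10^-3 mol / 0.0203 L = 0.295 mol/L

0.295 mol/L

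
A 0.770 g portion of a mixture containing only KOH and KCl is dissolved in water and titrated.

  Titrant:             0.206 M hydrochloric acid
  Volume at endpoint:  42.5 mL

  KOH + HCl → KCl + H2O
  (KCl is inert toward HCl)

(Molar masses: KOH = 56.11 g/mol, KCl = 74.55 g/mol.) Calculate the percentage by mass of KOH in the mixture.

n(HCl) = 0.0425 × 0.206 = 8.75 × 10^-3 mol
Let x = n(KOH), y = n(KCl).
Titrant: 1x = 8.75 × 10^-3;  mass: 56.11x + 74.55y = 0.770
Solving, x = 8.75 × 10^-3 mol, y = 3.74 × 10^-3 mol
mass of KOH = 8.75 × 10^-3 × 56.11 = 0.491 g
% KOH = 0.491 / 0.770 × 100 = 63.8 %

63.8 %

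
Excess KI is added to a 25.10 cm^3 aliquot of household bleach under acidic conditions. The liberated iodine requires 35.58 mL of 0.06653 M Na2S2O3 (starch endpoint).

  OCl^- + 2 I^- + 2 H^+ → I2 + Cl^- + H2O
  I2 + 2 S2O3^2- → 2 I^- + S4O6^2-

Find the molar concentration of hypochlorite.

0.04715 M

n(S2O3^2-) = 0.03558 × 0.06653 = 2.367 × 10^-3 mol
n(I2) = n(S2O3^2-)/2 = 1.184 × 10^-3 mol
n(OCl^-) in the aliquot = 1.184 × 10^-3 mol (1:1 ratio)
[OCl^-] = 1.184 × 10^-3 / 0.02510 = 0.04715 mol/L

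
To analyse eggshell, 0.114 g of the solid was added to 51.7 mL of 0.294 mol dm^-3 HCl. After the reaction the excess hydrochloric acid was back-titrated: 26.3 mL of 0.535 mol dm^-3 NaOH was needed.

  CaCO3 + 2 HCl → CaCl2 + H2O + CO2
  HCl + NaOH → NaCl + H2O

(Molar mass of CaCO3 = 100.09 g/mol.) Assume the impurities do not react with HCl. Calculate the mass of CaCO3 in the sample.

n(HCl) added = 0.0517 × 0.294 = 0.0152 mol
n(NaOH) used in back-titration = 0.0263 × 0.535 = 0.0141 mol
n(HCl) left over = 0.0141 mol (1:1 ratio)
n(HCl) consumed by analyte = 0.0152 − 0.0141 = 1.13 × 10^-3 mol
From the 1:2 ratio, n(CaCO3) = 1/2 × 1.13 × 10^-3 = 5.65 × 10^-4 mol
mass of CaCO3 = 5.65 × 10^-4 × 100.09 = 0.0565 g

0.0565 g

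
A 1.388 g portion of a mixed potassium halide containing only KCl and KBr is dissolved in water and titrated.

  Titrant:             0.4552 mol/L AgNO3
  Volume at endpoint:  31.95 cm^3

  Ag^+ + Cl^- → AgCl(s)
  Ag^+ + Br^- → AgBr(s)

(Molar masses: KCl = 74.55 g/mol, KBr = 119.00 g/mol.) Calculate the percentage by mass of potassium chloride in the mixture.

n(AgNO3) = 0.03195 × 0.4552 = 0.01454 mol
Let x = n(KCl), y = n(KBr).
Titrant: 1x + 1y = 0.01454;  mass: 74.55x + 119.00y = 1.388
Solving, x = 7.710 × 10^-3 mol, y = 6.834 × 10^-3 mol
mass of KCl = 7.710 × 10^-3 × 74.55 = 0.5748 g
% KCl = 0.5748 / 1.388 × 100 = 41.41 %

41.41 %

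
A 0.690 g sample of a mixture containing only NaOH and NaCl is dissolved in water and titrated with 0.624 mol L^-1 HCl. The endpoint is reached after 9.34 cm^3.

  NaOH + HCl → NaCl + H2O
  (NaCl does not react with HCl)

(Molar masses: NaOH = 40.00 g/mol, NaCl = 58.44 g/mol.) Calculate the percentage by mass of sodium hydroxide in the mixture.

n(HCl) = 0.00934 × 0.624 = 5.83 × 10^-3 mol
Let x = n(NaOH), y = n(NaCl).
Titrant: 1x = 5.83 × 10^-3;  mass: 40.00x + 58.44y = 0.690
Solving, x = 5.83 × 10^-3 mol, y = 7.82 × 10^-3 mol
mass of NaOH = 5.83 × 10^-3 × 40.00 = 0.233 g
% NaOH = 0.233 / 0.690 × 100 = 33.8 %

33.8 %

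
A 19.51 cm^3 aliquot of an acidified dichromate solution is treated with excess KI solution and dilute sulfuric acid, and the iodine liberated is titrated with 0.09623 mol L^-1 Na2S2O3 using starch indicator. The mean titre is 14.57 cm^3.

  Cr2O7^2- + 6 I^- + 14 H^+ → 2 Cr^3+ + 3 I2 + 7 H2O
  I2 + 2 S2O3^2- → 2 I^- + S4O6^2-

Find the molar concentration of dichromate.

n(S2O3^2-) = 0.01457 × 0.09623 = 1.402 × 10^-3 mol
n(I2) = n(S2O3^2-)/2 = 7.010 × 10^-4 mol
From the 1:3 ratio, n(Cr2O7^2-) in the aliquot = 1/3 × 7.010 × 10^-4 = 2.337 × 10^-4 mol
[Cr2O7^2-] = 2.337 × 10^-4 / 0.01951 = 0.01198 mol/L

0.01198 mol/L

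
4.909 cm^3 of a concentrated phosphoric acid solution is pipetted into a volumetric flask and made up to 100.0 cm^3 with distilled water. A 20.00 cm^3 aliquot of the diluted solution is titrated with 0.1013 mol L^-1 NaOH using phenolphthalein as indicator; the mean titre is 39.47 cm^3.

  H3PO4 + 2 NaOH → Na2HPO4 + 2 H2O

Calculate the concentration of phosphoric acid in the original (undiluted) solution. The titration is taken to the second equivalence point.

n(NaOH) = 0.03947 × 0.1013 = 3.998 × 10^-3 mol
From the 1:2 ratio, n(H3PO4) in the aliquot = 1/2 × 3.998 × 10^-3 = 1.999 × 10^-3 mol
[H3PO4]_dilute = 1.999 × 10^-3 / 0.02000 = 0.09996 mol/L
Dilution factor = 100.0 / 4.909 = 20.37
[H3PO4]_stock = 0.09996 × 20.37 = 2.036 mol/L

2.036 mol/L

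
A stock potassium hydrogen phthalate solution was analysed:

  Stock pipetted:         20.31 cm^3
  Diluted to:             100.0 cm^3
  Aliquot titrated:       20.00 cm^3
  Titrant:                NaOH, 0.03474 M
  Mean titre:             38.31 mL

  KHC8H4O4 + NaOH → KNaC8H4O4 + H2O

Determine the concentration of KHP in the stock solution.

n(NaOH) = 0.03831 × 0.03474 = 1.331 × 10^-3 mol
n(KHC8H4O4) in the aliquot = 1.331 × 10^-3 mol (1:1 ratio)
[KHC8H4O4]_dilute = 1.331 × 10^-3 / 0.02000 = 0.06654 mol/L
Dilution factor = 100.0 / 20.31 = 4.924
[KHC8H4O4]_stock = 0.06654 × 4.924 = 0.3276 mol/L

0.3276 M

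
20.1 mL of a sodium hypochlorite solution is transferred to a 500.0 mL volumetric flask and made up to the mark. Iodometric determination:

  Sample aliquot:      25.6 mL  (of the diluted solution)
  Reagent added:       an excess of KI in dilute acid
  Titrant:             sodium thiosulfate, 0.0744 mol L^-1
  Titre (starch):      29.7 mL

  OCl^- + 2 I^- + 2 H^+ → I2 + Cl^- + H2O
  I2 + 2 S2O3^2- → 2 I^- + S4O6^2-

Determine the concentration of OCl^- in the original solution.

n(S2O3^2-) = 0.0297 × 0.0744 = 2.21 × 10^-3 mol
n(I2) = n(S2O3^2-)/2 = 1.10 × 10^-3 mol
n(OCl^-) in the aliquot = 1.10 × 10^-3 mol (1:1 ratio)
[OCl^-]_dilute = 1.10 × 10^-3 / 0.0256 = 0.0432 mol/L
[OCl^-]_original = 0.0432 × 500.0/20.1 = 1.07 mol/L

1.07 mol/L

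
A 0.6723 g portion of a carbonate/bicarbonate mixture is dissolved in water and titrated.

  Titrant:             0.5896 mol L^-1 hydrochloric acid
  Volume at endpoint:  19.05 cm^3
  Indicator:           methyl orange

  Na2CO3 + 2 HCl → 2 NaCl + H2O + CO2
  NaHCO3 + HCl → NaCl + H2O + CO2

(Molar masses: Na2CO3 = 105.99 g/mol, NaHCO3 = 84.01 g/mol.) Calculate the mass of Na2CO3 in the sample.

0.4636 g

n(HCl) = 0.01905 × 0.5896 = 0.01123 mol
Let x = n(Na2CO3), y = n(NaHCO3).
Titrant: 2x + 1y = 0.01123;  mass: 105.99x + 84.01y = 0.6723
Solving, x = 4.374 × 10^-3 mol, y = 2.485 × 10^-3 mol
mass of Na2CO3 = 4.374 × 10^-3 × 105.99 = 0.4636 g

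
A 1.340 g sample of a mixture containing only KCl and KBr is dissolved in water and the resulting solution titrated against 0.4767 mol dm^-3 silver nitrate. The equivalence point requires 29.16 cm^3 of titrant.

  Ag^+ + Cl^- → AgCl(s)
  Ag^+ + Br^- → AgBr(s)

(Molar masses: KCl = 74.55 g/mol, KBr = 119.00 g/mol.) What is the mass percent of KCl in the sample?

39.32 %

n(AgNO3) = 0.02916 × 0.4767 = 0.01390 mol
Let x = n(KCl), y = n(KBr).
Titrant: 1x + 1y = 0.01390;  mass: 74.55x + 119.00y = 1.340
Solving, x = 7.068 × 10^-3 mol, y = 6.833 × 10^-3 mol
mass of KCl = 7.068 × 10^-3 × 74.55 = 0.5269 g
% KCl = 0.5269 / 1.340 × 100 = 39.32 %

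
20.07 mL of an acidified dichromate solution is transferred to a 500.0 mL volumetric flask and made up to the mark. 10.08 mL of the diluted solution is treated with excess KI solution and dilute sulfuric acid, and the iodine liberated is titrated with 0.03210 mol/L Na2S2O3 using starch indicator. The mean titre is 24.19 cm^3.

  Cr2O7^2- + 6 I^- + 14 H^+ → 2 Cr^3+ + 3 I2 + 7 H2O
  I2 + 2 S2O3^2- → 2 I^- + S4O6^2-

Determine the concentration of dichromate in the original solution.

n(S2O3^2-) = 0.02419 × 0.03210 = 7.765 × 10^-4 mol
n(I2) = n(S2O3^2-)/2 = 3.882 × 10^-4 mol
From the 1:3 ratio, n(Cr2O7^2-) in the aliquot = 1/3 × 3.882 × 10^-4 = 1.294 × 10^-4 mol
[Cr2O7^2-]_dilute = 1.294 × 10^-4 / 0.01008 = 0.01284 mol/L
[Cr2O7^2-]_original = 0.01284 × 500.0/20.07 = 0.3199 mol/L

0.3199 mol/L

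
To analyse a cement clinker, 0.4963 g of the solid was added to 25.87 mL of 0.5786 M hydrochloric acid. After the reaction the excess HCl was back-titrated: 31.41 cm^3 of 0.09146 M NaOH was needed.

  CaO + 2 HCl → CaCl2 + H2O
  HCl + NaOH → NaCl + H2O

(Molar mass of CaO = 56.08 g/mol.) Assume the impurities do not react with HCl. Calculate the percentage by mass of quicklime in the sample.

68.34 %

n(HCl) added = 0.02587 × 0.5786 = 0.01497 mol
n(NaOH) used in back-titration = 0.03141 × 0.09146 = 2.873 × 10^-3 mol
n(HCl) left over = 2.873 × 10^-3 mol (1:1 ratio)
n(HCl) consumed by analyte = 0.01497 − 2.873 × 10^-3 = 0.01210 mol
From the 1:2 ratio, n(CaO) = 1/2 × 0.01210 = 6.048 × 10^-3 mol
mass of CaO = 6.048 × 10^-3 × 56.08 = 0.3392 g
% CaO = 0.3392 / 0.4963 × 100 = 68.34 %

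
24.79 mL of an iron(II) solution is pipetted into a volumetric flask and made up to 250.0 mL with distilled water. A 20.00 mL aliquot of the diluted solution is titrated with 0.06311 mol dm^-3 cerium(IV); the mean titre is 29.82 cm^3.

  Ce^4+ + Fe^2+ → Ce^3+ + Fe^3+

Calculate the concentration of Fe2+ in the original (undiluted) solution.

0.9489 mol/L

n(Ce4+) = 0.02982 × 0.06311 = 1.882 × 10^-3 mol
n(Fe2+) in the aliquot = 1.882 × 10^-3 mol (1:1 ratio)
[Fe2+]_dilute = 1.882 × 10^-3 / 0.02000 = 0.09410 mol/L
Dilution factor = 250.0 / 24.79 = 10.08
[Fe2+]_stock = 0.09410 × 10.08 = 0.9489 mol/L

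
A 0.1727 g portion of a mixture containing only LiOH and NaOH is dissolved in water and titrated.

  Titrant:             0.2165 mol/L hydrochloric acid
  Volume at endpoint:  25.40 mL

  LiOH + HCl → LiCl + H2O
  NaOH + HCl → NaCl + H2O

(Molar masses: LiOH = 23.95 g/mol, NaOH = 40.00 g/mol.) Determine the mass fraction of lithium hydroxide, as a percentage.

40.84 %

n(HCl) = 0.02540 × 0.2165 = 5.499 × 10^-3 mol
Let x = n(LiOH), y = n(NaOH).
Titrant: 1x + 1y = 5.499 × 10^-3;  mass: 23.95x + 40.00y = 0.1727
Solving, x = 2.945 × 10^-3 mol, y = 2.554 × 10^-3 mol
mass of LiOH = 2.945 × 10^-3 × 23.95 = 0.07053 g
% LiOH = 0.07053 / 0.1727 × 100 = 40.84 %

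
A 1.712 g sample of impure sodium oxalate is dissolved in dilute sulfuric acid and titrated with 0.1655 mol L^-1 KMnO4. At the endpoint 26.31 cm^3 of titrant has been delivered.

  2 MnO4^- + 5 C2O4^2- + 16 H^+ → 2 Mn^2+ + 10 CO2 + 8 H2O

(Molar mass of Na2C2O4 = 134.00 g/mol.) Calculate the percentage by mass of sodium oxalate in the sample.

85.20 %

n(KMnO4) = 0.02631 L × 0.1655 mol/L = 4.354 × 10^-3 mol
From the 5:2 ratio, n(Na2C2O4) = 5/2 × 4.354 × 10^-3 = 0.01089 mol
mass of Na2C2O4 = 0.01089 × 134.00 g/mol = 1.459 g
% Na2C2O4 = 1.459 / 1.712 × 100 = 85.20 %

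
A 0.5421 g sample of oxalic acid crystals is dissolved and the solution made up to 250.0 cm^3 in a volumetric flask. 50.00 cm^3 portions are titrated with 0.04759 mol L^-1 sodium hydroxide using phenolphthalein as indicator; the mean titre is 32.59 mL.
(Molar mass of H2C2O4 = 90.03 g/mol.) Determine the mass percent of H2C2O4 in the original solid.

64.39 %

H2C2O4 + 2 NaOH → Na2C2O4 + 2 H2O
n(NaOH) per titration = 0.03259 × 0.04759 = 1.551 × 10^-3 mol
From the 1:2 ratio, n(H2C2O4) in each aliquot = 1/2 × 1.551 × 10^-3 = 7.755 × 10^-4 mol
n(H2C2O4) in the whole flask = 7.755 × 10^-4 × 250.0/50.00 = 3.877 × 10^-3 mol
mass of H2C2O4 = 3.877 × 10^-3 × 90.03 = 0.3491 g
% H2C2O4 = 0.3491 / 0.5421 × 100 = 64.39 %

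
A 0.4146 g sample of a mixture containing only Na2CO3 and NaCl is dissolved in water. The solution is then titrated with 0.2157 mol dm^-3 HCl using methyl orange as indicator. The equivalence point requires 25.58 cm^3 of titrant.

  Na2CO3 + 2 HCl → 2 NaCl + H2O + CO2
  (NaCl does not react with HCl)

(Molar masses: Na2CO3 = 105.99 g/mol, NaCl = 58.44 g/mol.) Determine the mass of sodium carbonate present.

0.2924 g

n(HCl) = 0.02558 × 0.2157 = 5.518 × 10^-3 mol
Let x = n(Na2CO3), y = n(NaCl).
Titrant: 2x = 5.518 × 10^-3;  mass: 105.99x + 58.44y = 0.4146
Solving, x = 2.759 × 10^-3 mol, y = 2.091 × 10^-3 mol
mass of Na2CO3 = 2.759 × 10^-3 × 105.99 = 0.2924 g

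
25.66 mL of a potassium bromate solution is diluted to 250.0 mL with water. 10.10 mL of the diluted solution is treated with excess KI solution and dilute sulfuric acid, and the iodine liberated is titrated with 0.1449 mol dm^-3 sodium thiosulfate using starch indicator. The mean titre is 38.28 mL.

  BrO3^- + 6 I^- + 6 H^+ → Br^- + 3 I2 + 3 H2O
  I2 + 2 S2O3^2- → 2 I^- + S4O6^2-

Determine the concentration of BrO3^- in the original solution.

n(S2O3^2-) = 0.03828 × 0.1449 = 5.547 × 10^-3 mol
n(I2) = n(S2O3^2-)/2 = 2.773 × 10^-3 mol
From the 1:3 ratio, n(BrO3^-) in the aliquot = 1/3 × 2.773 × 10^-3 = 9.245 × 10^-4 mol
[BrO3^-]_dilute = 9.245 × 10^-4 / 0.01010 = 0.09153 mol/L
[BrO3^-]_original = 0.09153 × 250.0/25.66 = 0.8918 mol/L

0.8918 mol/L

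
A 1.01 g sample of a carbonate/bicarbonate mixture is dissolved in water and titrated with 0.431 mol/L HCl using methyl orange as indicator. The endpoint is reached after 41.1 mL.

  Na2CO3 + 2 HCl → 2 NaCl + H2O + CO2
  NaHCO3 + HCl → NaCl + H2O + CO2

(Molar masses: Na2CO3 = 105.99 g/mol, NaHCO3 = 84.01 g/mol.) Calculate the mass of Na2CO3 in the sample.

n(HCl) = 0.0411 × 0.431 = 0.0177 mol
Let x = n(Na2CO3), y = n(NaHCO3).
Titrant: 2x + 1y = 0.0177;  mass: 105.99x + 84.01y = 1.01
Solving, x = 7.71 × 10^-3 mol, y = 2.30 × 10^-3 mol
mass of Na2CO3 = 7.71 × 10^-3 × 105.99 = 0.817 g

0.817 g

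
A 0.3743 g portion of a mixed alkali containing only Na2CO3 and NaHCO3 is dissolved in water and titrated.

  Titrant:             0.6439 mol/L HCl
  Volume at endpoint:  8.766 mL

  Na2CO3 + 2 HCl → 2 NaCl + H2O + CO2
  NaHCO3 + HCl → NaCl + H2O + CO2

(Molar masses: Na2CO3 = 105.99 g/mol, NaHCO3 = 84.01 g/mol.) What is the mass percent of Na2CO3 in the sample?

45.60 %

n(HCl) = 0.008766 × 0.6439 = 5.644 × 10^-3 mol
Let x = n(Na2CO3), y = n(NaHCO3).
Titrant: 2x + 1y = 5.644 × 10^-3;  mass: 105.99x + 84.01y = 0.3743
Solving, x = 1.610 × 10^-3 mol, y = 2.424 × 10^-3 mol
mass of Na2CO3 = 1.610 × 10^-3 × 105.99 = 0.1707 g
% Na2CO3 = 0.1707 / 0.3743 × 100 = 45.60 %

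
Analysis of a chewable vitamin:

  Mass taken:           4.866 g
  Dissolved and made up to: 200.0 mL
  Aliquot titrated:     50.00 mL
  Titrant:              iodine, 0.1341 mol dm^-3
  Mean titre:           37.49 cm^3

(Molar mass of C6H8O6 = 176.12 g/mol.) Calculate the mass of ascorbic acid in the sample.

3.542 g

C6H8O6 + I2 → C6H6O6 + 2 HI
n(I2) per titration = 0.03749 × 0.1341 = 5.027 × 10^-3 mol
n(C6H8O6) in each aliquot = 5.027 × 10^-3 mol (1:1 ratio)
n(C6H8O6) in the whole flask = 5.027 × 10^-3 × 200.0/50.00 = 0.02011 mol
mass of C6H8O6 = 0.02011 × 176.12 = 3.542 g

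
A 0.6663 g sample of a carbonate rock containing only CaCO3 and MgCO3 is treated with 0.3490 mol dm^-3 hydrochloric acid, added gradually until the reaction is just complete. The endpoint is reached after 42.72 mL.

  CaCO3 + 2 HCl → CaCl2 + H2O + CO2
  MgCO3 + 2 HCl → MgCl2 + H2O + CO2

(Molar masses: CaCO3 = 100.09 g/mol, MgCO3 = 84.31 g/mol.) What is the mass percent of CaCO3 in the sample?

35.98 %

n(HCl) = 0.04272 × 0.3490 = 0.01491 mol
Let x = n(CaCO3), y = n(MgCO3).
Titrant: 2x + 2y = 0.01491;  mass: 100.09x + 84.31y = 0.6663
Solving, x = 2.395 × 10^-3 mol, y = 5.059 × 10^-3 mol
mass of CaCO3 = 2.395 × 10^-3 × 100.09 = 0.2398 g
% CaCO3 = 0.2398 / 0.6663 × 100 = 35.98 %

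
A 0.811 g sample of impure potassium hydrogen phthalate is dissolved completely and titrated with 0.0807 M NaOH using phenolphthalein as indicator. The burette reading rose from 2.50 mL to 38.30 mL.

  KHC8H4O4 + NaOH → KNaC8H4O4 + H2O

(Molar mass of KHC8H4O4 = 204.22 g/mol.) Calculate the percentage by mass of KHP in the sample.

72.8 %

n(NaOH) = 0.0358 L × 0.0807 mol/L = 2.89 × 10^-3 mol
n(KHC8H4O4) = 2.89 × 10^-3 mol (1:1 ratio)
mass of KHC8H4O4 = 2.89 × 10^-3 × 204.22 g/mol = 0.590 g
% KHC8H4O4 = 0.590 / 0.811 × 100 = 72.8 %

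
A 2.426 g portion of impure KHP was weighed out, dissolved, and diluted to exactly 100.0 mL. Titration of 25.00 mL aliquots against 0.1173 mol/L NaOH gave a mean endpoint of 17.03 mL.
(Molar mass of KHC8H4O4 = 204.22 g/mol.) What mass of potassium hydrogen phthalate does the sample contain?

1.632 g

KHC8H4O4 + NaOH → KNaC8H4O4 + H2O
n(NaOH) per titration = 0.01703 × 0.1173 = 1.998 × 10^-3 mol
n(KHC8H4O4) in each aliquot = 1.998 × 10^-3 mol (1:1 ratio)
n(KHC8H4O4) in the whole flask = 1.998 × 10^-3 × 100.0/25.00 = 7.990 × 10^-3 mol
mass of KHC8H4O4 = 7.990 × 10^-3 × 204.22 = 1.632 g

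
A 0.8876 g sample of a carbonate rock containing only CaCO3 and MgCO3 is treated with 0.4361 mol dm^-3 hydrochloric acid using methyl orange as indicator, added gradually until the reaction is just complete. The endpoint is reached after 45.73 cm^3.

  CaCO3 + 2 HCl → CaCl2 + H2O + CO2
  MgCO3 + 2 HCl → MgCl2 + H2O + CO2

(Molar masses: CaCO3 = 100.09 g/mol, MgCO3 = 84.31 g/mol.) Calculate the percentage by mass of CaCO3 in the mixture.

n(HCl) = 0.04573 × 0.4361 = 0.01994 mol
Let x = n(CaCO3), y = n(MgCO3).
Titrant: 2x + 2y = 0.01994;  mass: 100.09x + 84.31y = 0.8876
Solving, x = 2.973 × 10^-3 mol, y = 6.999 × 10^-3 mol
mass of CaCO3 = 2.973 × 10^-3 × 100.09 = 0.2975 g
% CaCO3 = 0.2975 / 0.8876 × 100 = 33.52 %

33.52 %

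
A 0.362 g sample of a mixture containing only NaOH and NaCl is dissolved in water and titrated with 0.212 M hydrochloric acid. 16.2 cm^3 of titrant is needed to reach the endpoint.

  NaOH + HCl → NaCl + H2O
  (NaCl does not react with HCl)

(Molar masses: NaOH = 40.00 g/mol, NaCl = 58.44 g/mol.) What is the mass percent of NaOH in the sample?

n(HCl) = 0.0162 × 0.212 = 3.43 × 10^-3 mol
Let x = n(NaOH), y = n(NaCl).
Titrant: 1x = 3.43 × 10^-3;  mass: 40.00x + 58.44y = 0.362
Solving, x = 3.43 × 10^-3 mol, y = 3.84 × 10^-3 mol
mass of NaOH = 3.43 × 10^-3 × 40.00 = 0.137 g
% NaOH = 0.137 / 0.362 × 100 = 37.9 %

37.9 %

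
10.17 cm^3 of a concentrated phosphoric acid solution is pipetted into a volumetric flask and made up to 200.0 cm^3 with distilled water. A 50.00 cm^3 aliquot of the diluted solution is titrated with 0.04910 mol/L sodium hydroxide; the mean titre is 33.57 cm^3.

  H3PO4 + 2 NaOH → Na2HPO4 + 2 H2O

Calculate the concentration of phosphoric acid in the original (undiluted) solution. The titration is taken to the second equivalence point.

n(NaOH) = 0.03357 × 0.04910 = 1.648 × 10^-3 mol
From the 1:2 ratio, n(H3PO4) in the aliquot = 1/2 × 1.648 × 10^-3 = 8.241 × 10^-4 mol
[H3PO4]_dilute = 8.241 × 10^-4 / 0.05000 = 0.01648 mol/L
Dilution factor = 200.0 / 10.17 = 19.67
[H3PO4]_stock = 0.01648 × 19.67 = 0.3241 mol/L

0.3241 mol/L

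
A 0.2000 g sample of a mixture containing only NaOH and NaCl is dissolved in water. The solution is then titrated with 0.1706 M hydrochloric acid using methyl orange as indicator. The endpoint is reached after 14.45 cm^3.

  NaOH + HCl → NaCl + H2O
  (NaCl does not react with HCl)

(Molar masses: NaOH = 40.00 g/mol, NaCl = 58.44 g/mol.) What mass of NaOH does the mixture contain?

0.09861 g

n(HCl) = 0.01445 × 0.1706 = 2.465 × 10^-3 mol
Let x = n(NaOH), y = n(NaCl).
Titrant: 1x = 2.465 × 10^-3;  mass: 40.00x + 58.44y = 0.2000
Solving, x = 2.465 × 10^-3 mol, y = 1.735 × 10^-3 mol
mass of NaOH = 2.465 × 10^-3 × 40.00 = 0.09861 g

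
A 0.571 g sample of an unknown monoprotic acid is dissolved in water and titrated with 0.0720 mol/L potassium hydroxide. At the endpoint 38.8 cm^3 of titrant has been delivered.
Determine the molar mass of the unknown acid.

n(KOH) = 0.0388 L × 0.0720 mol/L = 2.79 × 10^-3 mol
n(HA) = 2.79 × 10^-3 mol (1:1 ratio)
M = m / n = 0.571 g / 2.79 × 10^-3 mol = 204 g/mol

204 g/mol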